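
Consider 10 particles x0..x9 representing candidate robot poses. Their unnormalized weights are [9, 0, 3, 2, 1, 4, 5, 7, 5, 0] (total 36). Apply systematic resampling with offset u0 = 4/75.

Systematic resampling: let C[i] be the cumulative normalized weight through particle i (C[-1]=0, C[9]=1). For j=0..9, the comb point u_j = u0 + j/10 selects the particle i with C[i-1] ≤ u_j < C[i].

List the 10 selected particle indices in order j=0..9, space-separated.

0 0 2 3 5 6 6 7 7 8

C = [1/4, 1/4, 1/3, 7/18, 5/12, 19/36, 2/3, 31/36, 1, 1]
j=0: u_0=4/75 ∈ [0, 1/4) → index 0
j=1: u_1=23/150 ∈ [0, 1/4) → index 0
j=2: u_2=19/75 ∈ [1/4, 1/3) → index 2
j=3: u_3=53/150 ∈ [1/3, 7/18) → index 3
j=4: u_4=34/75 ∈ [5/12, 19/36) → index 5
j=5: u_5=83/150 ∈ [19/36, 2/3) → index 6
j=6: u_6=49/75 ∈ [19/36, 2/3) → index 6
j=7: u_7=113/150 ∈ [2/3, 31/36) → index 7
j=8: u_8=64/75 ∈ [2/3, 31/36) → index 7
j=9: u_9=143/150 ∈ [31/36, 1) → index 8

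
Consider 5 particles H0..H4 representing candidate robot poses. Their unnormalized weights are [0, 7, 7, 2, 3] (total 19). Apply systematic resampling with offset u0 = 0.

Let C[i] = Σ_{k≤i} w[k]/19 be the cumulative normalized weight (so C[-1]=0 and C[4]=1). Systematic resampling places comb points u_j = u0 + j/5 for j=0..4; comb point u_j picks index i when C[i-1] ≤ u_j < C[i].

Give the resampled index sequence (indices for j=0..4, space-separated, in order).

1 1 2 2 3

C = [0, 7/19, 14/19, 16/19, 1]
j=0: u_0=0 ∈ [0, 7/19) → index 1
j=1: u_1=1/5 ∈ [0, 7/19) → index 1
j=2: u_2=2/5 ∈ [7/19, 14/19) → index 2
j=3: u_3=3/5 ∈ [7/19, 14/19) → index 2
j=4: u_4=4/5 ∈ [14/19, 16/19) → index 3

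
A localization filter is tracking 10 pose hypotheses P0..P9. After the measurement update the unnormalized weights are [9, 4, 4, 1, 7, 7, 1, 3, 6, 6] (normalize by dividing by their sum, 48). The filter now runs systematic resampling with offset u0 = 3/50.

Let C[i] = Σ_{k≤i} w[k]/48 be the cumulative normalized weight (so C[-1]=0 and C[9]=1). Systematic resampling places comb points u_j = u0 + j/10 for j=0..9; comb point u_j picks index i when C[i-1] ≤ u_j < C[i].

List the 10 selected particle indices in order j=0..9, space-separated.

0 0 1 3 4 5 5 8 8 9

C = [3/16, 13/48, 17/48, 3/8, 25/48, 2/3, 11/16, 3/4, 7/8, 1]
j=0: u_0=3/50 ∈ [0, 3/16) → index 0
j=1: u_1=4/25 ∈ [0, 3/16) → index 0
j=2: u_2=13/50 ∈ [3/16, 13/48) → index 1
j=3: u_3=9/25 ∈ [17/48, 3/8) → index 3
j=4: u_4=23/50 ∈ [3/8, 25/48) → index 4
j=5: u_5=14/25 ∈ [25/48, 2/3) → index 5
j=6: u_6=33/50 ∈ [25/48, 2/3) → index 5
j=7: u_7=19/25 ∈ [3/4, 7/8) → index 8
j=8: u_8=43/50 ∈ [3/4, 7/8) → index 8
j=9: u_9=24/25 ∈ [7/8, 1) → index 9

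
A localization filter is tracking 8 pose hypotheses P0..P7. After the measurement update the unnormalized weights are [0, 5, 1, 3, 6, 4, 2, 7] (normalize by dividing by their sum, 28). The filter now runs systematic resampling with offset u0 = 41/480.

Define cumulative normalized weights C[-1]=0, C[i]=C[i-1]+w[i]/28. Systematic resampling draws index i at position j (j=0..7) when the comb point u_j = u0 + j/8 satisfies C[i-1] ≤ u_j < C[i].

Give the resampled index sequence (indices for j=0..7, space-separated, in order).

C = [0, 5/28, 3/14, 9/28, 15/28, 19/28, 3/4, 1]
j=0: u_0=41/480 ∈ [0, 5/28) → index 1
j=1: u_1=101/480 ∈ [5/28, 3/14) → index 2
j=2: u_2=161/480 ∈ [9/28, 15/28) → index 4
j=3: u_3=221/480 ∈ [9/28, 15/28) → index 4
j=4: u_4=281/480 ∈ [15/28, 19/28) → index 5
j=5: u_5=341/480 ∈ [19/28, 3/4) → index 6
j=6: u_6=401/480 ∈ [3/4, 1) → index 7
j=7: u_7=461/480 ∈ [3/4, 1) → index 7

1 2 4 4 5 6 7 7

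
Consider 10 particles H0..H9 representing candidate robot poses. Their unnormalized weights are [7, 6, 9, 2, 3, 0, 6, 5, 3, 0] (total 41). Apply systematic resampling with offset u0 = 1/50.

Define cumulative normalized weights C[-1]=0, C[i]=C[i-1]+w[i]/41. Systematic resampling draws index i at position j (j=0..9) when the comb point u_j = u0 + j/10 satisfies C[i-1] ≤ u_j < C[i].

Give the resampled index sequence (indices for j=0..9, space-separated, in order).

0 0 1 2 2 2 4 6 7 7

C = [7/41, 13/41, 22/41, 24/41, 27/41, 27/41, 33/41, 38/41, 1, 1]
j=0: u_0=1/50 ∈ [0, 7/41) → index 0
j=1: u_1=3/25 ∈ [0, 7/41) → index 0
j=2: u_2=11/50 ∈ [7/41, 13/41) → index 1
j=3: u_3=8/25 ∈ [13/41, 22/41) → index 2
j=4: u_4=21/50 ∈ [13/41, 22/41) → index 2
j=5: u_5=13/25 ∈ [13/41, 22/41) → index 2
j=6: u_6=31/50 ∈ [24/41, 27/41) → index 4
j=7: u_7=18/25 ∈ [27/41, 33/41) → index 6
j=8: u_8=41/50 ∈ [33/41, 38/41) → index 7
j=9: u_9=23/25 ∈ [33/41, 38/41) → index 7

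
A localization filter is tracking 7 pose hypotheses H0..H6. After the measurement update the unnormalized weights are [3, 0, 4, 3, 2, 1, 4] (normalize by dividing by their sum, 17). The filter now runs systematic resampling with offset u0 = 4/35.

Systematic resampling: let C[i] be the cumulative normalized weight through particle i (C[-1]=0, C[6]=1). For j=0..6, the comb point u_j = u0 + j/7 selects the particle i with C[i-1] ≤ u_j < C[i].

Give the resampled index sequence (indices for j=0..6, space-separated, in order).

0 2 2 3 4 6 6

C = [3/17, 3/17, 7/17, 10/17, 12/17, 13/17, 1]
j=0: u_0=4/35 ∈ [0, 3/17) → index 0
j=1: u_1=9/35 ∈ [3/17, 7/17) → index 2
j=2: u_2=2/5 ∈ [3/17, 7/17) → index 2
j=3: u_3=19/35 ∈ [7/17, 10/17) → index 3
j=4: u_4=24/35 ∈ [10/17, 12/17) → index 4
j=5: u_5=29/35 ∈ [13/17, 1) → index 6
j=6: u_6=34/35 ∈ [13/17, 1) → index 6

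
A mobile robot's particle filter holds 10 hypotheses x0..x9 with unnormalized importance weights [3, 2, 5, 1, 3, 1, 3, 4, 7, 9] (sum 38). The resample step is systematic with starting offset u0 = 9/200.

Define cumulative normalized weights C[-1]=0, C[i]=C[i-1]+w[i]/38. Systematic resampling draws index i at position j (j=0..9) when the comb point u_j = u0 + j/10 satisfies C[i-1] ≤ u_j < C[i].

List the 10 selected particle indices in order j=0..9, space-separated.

C = [3/38, 5/38, 5/19, 11/38, 7/19, 15/38, 9/19, 11/19, 29/38, 1]
j=0: u_0=9/200 ∈ [0, 3/38) → index 0
j=1: u_1=29/200 ∈ [5/38, 5/19) → index 2
j=2: u_2=49/200 ∈ [5/38, 5/19) → index 2
j=3: u_3=69/200 ∈ [11/38, 7/19) → index 4
j=4: u_4=89/200 ∈ [15/38, 9/19) → index 6
j=5: u_5=109/200 ∈ [9/19, 11/19) → index 7
j=6: u_6=129/200 ∈ [11/19, 29/38) → index 8
j=7: u_7=149/200 ∈ [11/19, 29/38) → index 8
j=8: u_8=169/200 ∈ [29/38, 1) → index 9
j=9: u_9=189/200 ∈ [29/38, 1) → index 9

0 2 2 4 6 7 8 8 9 9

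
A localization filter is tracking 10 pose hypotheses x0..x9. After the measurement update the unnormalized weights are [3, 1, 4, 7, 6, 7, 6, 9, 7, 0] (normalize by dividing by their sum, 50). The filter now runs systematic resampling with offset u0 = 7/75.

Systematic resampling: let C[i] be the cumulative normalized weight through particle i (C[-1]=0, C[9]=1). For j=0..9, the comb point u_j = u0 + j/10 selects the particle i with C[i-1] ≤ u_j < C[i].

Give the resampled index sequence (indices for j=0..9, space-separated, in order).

2 3 3 4 5 6 7 7 8 8

C = [3/50, 2/25, 4/25, 3/10, 21/50, 14/25, 17/25, 43/50, 1, 1]
j=0: u_0=7/75 ∈ [2/25, 4/25) → index 2
j=1: u_1=29/150 ∈ [4/25, 3/10) → index 3
j=2: u_2=22/75 ∈ [4/25, 3/10) → index 3
j=3: u_3=59/150 ∈ [3/10, 21/50) → index 4
j=4: u_4=37/75 ∈ [21/50, 14/25) → index 5
j=5: u_5=89/150 ∈ [14/25, 17/25) → index 6
j=6: u_6=52/75 ∈ [17/25, 43/50) → index 7
j=7: u_7=119/150 ∈ [17/25, 43/50) → index 7
j=8: u_8=67/75 ∈ [43/50, 1) → index 8
j=9: u_9=149/150 ∈ [43/50, 1) → index 8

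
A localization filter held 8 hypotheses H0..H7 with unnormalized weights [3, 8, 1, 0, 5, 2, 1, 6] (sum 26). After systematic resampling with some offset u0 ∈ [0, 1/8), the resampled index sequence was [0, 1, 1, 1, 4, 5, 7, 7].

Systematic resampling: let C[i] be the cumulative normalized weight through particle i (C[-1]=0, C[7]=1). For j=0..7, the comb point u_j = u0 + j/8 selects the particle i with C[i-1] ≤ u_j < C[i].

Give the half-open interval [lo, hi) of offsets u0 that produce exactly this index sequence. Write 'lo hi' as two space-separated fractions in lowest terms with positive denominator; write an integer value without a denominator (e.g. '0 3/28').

3/104 5/104

C = [3/26, 11/26, 6/13, 6/13, 17/26, 19/26, 10/13, 1]
j=0 picked index 0: u0 ∈ [0, 3/26)
j=1 picked index 1: u0 ∈ [-1/104, 31/104)
j=2 picked index 1: u0 ∈ [-7/52, 9/52)
j=3 picked index 1: u0 ∈ [-27/104, 5/104)
j=4 picked index 4: u0 ∈ [-1/26, 2/13)
j=5 picked index 5: u0 ∈ [3/104, 11/104)
j=6 picked index 7: u0 ∈ [1/52, 1/4)
j=7 picked index 7: u0 ∈ [-11/104, 1/8)
intersection: [3/104, 5/104)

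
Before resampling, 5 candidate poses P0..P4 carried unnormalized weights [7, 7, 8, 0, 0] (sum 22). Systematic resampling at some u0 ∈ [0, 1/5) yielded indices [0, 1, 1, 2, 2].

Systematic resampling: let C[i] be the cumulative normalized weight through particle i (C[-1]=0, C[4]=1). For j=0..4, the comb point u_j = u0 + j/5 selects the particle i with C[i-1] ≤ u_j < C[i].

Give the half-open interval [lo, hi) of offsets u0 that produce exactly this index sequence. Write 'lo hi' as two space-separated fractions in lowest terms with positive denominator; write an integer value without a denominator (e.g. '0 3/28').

C = [7/22, 7/11, 1, 1, 1]
j=0 picked index 0: u0 ∈ [0, 7/22)
j=1 picked index 1: u0 ∈ [13/110, 24/55)
j=2 picked index 1: u0 ∈ [-9/110, 13/55)
j=3 picked index 2: u0 ∈ [2/55, 2/5)
j=4 picked index 2: u0 ∈ [-9/55, 1/5)
intersection: [13/110, 1/5)

13/110 1/5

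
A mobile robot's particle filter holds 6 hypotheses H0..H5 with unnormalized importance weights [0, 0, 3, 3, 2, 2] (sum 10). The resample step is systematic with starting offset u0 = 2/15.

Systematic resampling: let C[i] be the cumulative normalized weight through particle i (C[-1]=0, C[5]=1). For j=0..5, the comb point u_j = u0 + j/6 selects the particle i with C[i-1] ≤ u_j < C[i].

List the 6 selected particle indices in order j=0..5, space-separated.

C = [0, 0, 3/10, 3/5, 4/5, 1]
j=0: u_0=2/15 ∈ [0, 3/10) → index 2
j=1: u_1=3/10 ∈ [3/10, 3/5) → index 3
j=2: u_2=7/15 ∈ [3/10, 3/5) → index 3
j=3: u_3=19/30 ∈ [3/5, 4/5) → index 4
j=4: u_4=4/5 ∈ [4/5, 1) → index 5
j=5: u_5=29/30 ∈ [4/5, 1) → index 5

2 3 3 4 5 5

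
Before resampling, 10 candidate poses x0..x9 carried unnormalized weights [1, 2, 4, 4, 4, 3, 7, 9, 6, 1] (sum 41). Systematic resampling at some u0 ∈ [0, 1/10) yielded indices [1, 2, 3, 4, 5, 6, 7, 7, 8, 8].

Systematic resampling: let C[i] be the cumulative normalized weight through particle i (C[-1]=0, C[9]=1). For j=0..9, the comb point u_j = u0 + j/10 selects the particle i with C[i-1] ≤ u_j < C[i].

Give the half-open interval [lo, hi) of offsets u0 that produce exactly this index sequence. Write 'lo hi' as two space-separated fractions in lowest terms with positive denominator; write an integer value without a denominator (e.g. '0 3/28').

6/205 8/205

C = [1/41, 3/41, 7/41, 11/41, 15/41, 18/41, 25/41, 34/41, 40/41, 1]
j=0 picked index 1: u0 ∈ [1/41, 3/41)
j=1 picked index 2: u0 ∈ [-11/410, 29/410)
j=2 picked index 3: u0 ∈ [-6/205, 14/205)
j=3 picked index 4: u0 ∈ [-13/410, 27/410)
j=4 picked index 5: u0 ∈ [-7/205, 8/205)
j=5 picked index 6: u0 ∈ [-5/82, 9/82)
j=6 picked index 7: u0 ∈ [2/205, 47/205)
j=7 picked index 7: u0 ∈ [-37/410, 53/410)
j=8 picked index 8: u0 ∈ [6/205, 36/205)
j=9 picked index 8: u0 ∈ [-29/410, 31/410)
intersection: [6/205, 8/205)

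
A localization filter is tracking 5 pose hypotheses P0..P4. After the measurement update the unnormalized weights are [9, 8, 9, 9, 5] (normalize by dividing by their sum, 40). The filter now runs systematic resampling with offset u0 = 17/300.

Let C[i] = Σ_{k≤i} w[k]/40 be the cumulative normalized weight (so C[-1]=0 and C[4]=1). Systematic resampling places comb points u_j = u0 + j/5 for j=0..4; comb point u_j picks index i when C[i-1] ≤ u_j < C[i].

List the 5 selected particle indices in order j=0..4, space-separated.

C = [9/40, 17/40, 13/20, 7/8, 1]
j=0: u_0=17/300 ∈ [0, 9/40) → index 0
j=1: u_1=77/300 ∈ [9/40, 17/40) → index 1
j=2: u_2=137/300 ∈ [17/40, 13/20) → index 2
j=3: u_3=197/300 ∈ [13/20, 7/8) → index 3
j=4: u_4=257/300 ∈ [13/20, 7/8) → index 3

0 1 2 3 3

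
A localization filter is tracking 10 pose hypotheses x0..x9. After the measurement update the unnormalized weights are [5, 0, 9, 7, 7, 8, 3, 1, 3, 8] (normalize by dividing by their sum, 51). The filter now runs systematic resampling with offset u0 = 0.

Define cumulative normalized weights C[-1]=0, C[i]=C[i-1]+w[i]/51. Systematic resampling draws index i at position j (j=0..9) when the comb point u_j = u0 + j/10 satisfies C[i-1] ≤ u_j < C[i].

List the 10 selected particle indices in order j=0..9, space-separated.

C = [5/51, 5/51, 14/51, 7/17, 28/51, 12/17, 13/17, 40/51, 43/51, 1]
j=0: u_0=0 ∈ [0, 5/51) → index 0
j=1: u_1=1/10 ∈ [5/51, 14/51) → index 2
j=2: u_2=1/5 ∈ [5/51, 14/51) → index 2
j=3: u_3=3/10 ∈ [14/51, 7/17) → index 3
j=4: u_4=2/5 ∈ [14/51, 7/17) → index 3
j=5: u_5=1/2 ∈ [7/17, 28/51) → index 4
j=6: u_6=3/5 ∈ [28/51, 12/17) → index 5
j=7: u_7=7/10 ∈ [28/51, 12/17) → index 5
j=8: u_8=4/5 ∈ [40/51, 43/51) → index 8
j=9: u_9=9/10 ∈ [43/51, 1) → index 9

0 2 2 3 3 4 5 5 8 9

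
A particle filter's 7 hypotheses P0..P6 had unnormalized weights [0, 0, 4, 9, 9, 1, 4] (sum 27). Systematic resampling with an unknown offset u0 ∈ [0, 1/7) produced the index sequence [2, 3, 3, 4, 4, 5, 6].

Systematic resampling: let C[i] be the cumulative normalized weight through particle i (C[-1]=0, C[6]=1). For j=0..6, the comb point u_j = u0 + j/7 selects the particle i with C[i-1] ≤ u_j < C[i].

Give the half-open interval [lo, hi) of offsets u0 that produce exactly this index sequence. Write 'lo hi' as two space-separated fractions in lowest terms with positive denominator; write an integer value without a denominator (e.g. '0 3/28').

19/189 26/189

C = [0, 0, 4/27, 13/27, 22/27, 23/27, 1]
j=0 picked index 2: u0 ∈ [0, 4/27)
j=1 picked index 3: u0 ∈ [1/189, 64/189)
j=2 picked index 3: u0 ∈ [-26/189, 37/189)
j=3 picked index 4: u0 ∈ [10/189, 73/189)
j=4 picked index 4: u0 ∈ [-17/189, 46/189)
j=5 picked index 5: u0 ∈ [19/189, 26/189)
j=6 picked index 6: u0 ∈ [-1/189, 1/7)
intersection: [19/189, 26/189)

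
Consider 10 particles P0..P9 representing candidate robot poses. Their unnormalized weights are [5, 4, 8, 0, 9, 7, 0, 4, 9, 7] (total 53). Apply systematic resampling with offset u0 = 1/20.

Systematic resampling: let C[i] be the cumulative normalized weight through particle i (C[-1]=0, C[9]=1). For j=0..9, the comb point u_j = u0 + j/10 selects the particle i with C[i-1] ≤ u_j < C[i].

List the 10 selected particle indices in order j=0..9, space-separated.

C = [5/53, 9/53, 17/53, 17/53, 26/53, 33/53, 33/53, 37/53, 46/53, 1]
j=0: u_0=1/20 ∈ [0, 5/53) → index 0
j=1: u_1=3/20 ∈ [5/53, 9/53) → index 1
j=2: u_2=1/4 ∈ [9/53, 17/53) → index 2
j=3: u_3=7/20 ∈ [17/53, 26/53) → index 4
j=4: u_4=9/20 ∈ [17/53, 26/53) → index 4
j=5: u_5=11/20 ∈ [26/53, 33/53) → index 5
j=6: u_6=13/20 ∈ [33/53, 37/53) → index 7
j=7: u_7=3/4 ∈ [37/53, 46/53) → index 8
j=8: u_8=17/20 ∈ [37/53, 46/53) → index 8
j=9: u_9=19/20 ∈ [46/53, 1) → index 9

0 1 2 4 4 5 7 8 8 9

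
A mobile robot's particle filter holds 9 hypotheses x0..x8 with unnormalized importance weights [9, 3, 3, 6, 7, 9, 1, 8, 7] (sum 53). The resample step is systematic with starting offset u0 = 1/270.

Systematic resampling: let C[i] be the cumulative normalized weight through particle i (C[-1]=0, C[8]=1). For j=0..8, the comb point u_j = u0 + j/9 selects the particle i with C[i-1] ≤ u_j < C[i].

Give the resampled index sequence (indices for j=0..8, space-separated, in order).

C = [9/53, 12/53, 15/53, 21/53, 28/53, 37/53, 38/53, 46/53, 1]
j=0: u_0=1/270 ∈ [0, 9/53) → index 0
j=1: u_1=31/270 ∈ [0, 9/53) → index 0
j=2: u_2=61/270 ∈ [9/53, 12/53) → index 1
j=3: u_3=91/270 ∈ [15/53, 21/53) → index 3
j=4: u_4=121/270 ∈ [21/53, 28/53) → index 4
j=5: u_5=151/270 ∈ [28/53, 37/53) → index 5
j=6: u_6=181/270 ∈ [28/53, 37/53) → index 5
j=7: u_7=211/270 ∈ [38/53, 46/53) → index 7
j=8: u_8=241/270 ∈ [46/53, 1) → index 8

0 0 1 3 4 5 5 7 8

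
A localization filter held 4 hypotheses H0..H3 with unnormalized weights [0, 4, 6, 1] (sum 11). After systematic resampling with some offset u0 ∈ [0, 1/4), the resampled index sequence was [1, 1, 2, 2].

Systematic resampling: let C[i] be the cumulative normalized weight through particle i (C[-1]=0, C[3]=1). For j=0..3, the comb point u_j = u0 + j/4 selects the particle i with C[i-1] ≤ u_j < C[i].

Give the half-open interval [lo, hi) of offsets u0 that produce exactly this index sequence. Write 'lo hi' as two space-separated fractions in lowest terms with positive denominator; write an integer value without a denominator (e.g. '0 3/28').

C = [0, 4/11, 10/11, 1]
j=0 picked index 1: u0 ∈ [0, 4/11)
j=1 picked index 1: u0 ∈ [-1/4, 5/44)
j=2 picked index 2: u0 ∈ [-3/22, 9/22)
j=3 picked index 2: u0 ∈ [-17/44, 7/44)
intersection: [0, 5/44)

0 5/44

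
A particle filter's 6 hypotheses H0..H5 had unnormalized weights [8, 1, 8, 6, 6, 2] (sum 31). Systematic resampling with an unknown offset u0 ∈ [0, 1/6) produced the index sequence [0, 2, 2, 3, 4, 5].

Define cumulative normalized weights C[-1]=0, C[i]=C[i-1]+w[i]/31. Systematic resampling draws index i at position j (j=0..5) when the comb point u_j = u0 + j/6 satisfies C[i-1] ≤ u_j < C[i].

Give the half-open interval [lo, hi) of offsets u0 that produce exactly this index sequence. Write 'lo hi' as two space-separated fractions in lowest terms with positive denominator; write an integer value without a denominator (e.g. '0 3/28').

C = [8/31, 9/31, 17/31, 23/31, 29/31, 1]
j=0 picked index 0: u0 ∈ [0, 8/31)
j=1 picked index 2: u0 ∈ [23/186, 71/186)
j=2 picked index 2: u0 ∈ [-4/93, 20/93)
j=3 picked index 3: u0 ∈ [3/62, 15/62)
j=4 picked index 4: u0 ∈ [7/93, 25/93)
j=5 picked index 5: u0 ∈ [19/186, 1/6)
intersection: [23/186, 1/6)

23/186 1/6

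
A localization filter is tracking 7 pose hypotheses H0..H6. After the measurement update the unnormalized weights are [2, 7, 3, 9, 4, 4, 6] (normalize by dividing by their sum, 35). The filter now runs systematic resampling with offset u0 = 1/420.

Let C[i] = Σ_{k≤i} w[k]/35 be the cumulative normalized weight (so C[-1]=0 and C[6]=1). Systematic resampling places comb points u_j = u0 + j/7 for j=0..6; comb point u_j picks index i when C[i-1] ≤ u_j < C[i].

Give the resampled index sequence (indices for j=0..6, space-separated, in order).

C = [2/35, 9/35, 12/35, 3/5, 5/7, 29/35, 1]
j=0: u_0=1/420 ∈ [0, 2/35) → index 0
j=1: u_1=61/420 ∈ [2/35, 9/35) → index 1
j=2: u_2=121/420 ∈ [9/35, 12/35) → index 2
j=3: u_3=181/420 ∈ [12/35, 3/5) → index 3
j=4: u_4=241/420 ∈ [12/35, 3/5) → index 3
j=5: u_5=43/60 ∈ [5/7, 29/35) → index 5
j=6: u_6=361/420 ∈ [29/35, 1) → index 6

0 1 2 3 3 5 6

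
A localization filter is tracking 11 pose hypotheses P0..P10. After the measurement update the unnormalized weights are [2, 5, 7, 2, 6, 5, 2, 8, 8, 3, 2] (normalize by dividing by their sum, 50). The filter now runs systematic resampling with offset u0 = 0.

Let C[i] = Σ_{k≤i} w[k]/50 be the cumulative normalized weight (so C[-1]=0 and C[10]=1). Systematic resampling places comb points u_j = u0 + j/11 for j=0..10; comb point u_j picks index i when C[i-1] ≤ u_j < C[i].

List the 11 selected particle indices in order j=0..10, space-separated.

0 1 2 2 4 5 6 7 7 8 9

C = [1/25, 7/50, 7/25, 8/25, 11/25, 27/50, 29/50, 37/50, 9/10, 24/25, 1]
j=0: u_0=0 ∈ [0, 1/25) → index 0
j=1: u_1=1/11 ∈ [1/25, 7/50) → index 1
j=2: u_2=2/11 ∈ [7/50, 7/25) → index 2
j=3: u_3=3/11 ∈ [7/50, 7/25) → index 2
j=4: u_4=4/11 ∈ [8/25, 11/25) → index 4
j=5: u_5=5/11 ∈ [11/25, 27/50) → index 5
j=6: u_6=6/11 ∈ [27/50, 29/50) → index 6
j=7: u_7=7/11 ∈ [29/50, 37/50) → index 7
j=8: u_8=8/11 ∈ [29/50, 37/50) → index 7
j=9: u_9=9/11 ∈ [37/50, 9/10) → index 8
j=10: u_10=10/11 ∈ [9/10, 24/25) → index 9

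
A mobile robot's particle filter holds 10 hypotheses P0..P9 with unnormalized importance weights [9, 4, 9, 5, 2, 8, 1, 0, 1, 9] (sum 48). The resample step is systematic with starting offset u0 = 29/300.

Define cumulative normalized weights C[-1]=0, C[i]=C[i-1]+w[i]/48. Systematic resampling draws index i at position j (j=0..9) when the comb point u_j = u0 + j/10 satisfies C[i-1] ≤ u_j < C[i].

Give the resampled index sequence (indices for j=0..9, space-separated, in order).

0 1 2 2 3 4 5 8 9 9

C = [3/16, 13/48, 11/24, 9/16, 29/48, 37/48, 19/24, 19/24, 13/16, 1]
j=0: u_0=29/300 ∈ [0, 3/16) → index 0
j=1: u_1=59/300 ∈ [3/16, 13/48) → index 1
j=2: u_2=89/300 ∈ [13/48, 11/24) → index 2
j=3: u_3=119/300 ∈ [13/48, 11/24) → index 2
j=4: u_4=149/300 ∈ [11/24, 9/16) → index 3
j=5: u_5=179/300 ∈ [9/16, 29/48) → index 4
j=6: u_6=209/300 ∈ [29/48, 37/48) → index 5
j=7: u_7=239/300 ∈ [19/24, 13/16) → index 8
j=8: u_8=269/300 ∈ [13/16, 1) → index 9
j=9: u_9=299/300 ∈ [13/16, 1) → index 9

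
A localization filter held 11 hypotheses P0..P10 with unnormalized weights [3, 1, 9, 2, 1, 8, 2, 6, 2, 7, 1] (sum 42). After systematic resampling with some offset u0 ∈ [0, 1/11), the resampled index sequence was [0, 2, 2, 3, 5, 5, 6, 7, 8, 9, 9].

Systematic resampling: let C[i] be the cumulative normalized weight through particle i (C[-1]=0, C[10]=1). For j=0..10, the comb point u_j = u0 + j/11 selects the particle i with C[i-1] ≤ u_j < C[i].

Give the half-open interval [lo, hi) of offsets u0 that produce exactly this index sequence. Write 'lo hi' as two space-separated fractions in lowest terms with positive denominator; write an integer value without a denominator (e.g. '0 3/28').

C = [1/14, 2/21, 13/42, 5/14, 8/21, 4/7, 13/21, 16/21, 17/21, 41/42, 1]
j=0 picked index 0: u0 ∈ [0, 1/14)
j=1 picked index 2: u0 ∈ [1/231, 101/462)
j=2 picked index 2: u0 ∈ [-20/231, 59/462)
j=3 picked index 3: u0 ∈ [17/462, 13/154)
j=4 picked index 5: u0 ∈ [4/231, 16/77)
j=5 picked index 5: u0 ∈ [-17/231, 9/77)
j=6 picked index 6: u0 ∈ [2/77, 17/231)
j=7 picked index 7: u0 ∈ [-4/231, 29/231)
j=8 picked index 8: u0 ∈ [8/231, 19/231)
j=9 picked index 9: u0 ∈ [-2/231, 73/462)
j=10 picked index 9: u0 ∈ [-23/231, 31/462)
intersection: [17/462, 31/462)

17/462 31/462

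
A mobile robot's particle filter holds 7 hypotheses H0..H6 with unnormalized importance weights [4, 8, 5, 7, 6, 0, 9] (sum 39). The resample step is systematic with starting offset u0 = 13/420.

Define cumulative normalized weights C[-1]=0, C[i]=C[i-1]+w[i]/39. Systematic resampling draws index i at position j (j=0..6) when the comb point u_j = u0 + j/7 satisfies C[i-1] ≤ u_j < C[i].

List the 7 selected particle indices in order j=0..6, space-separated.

0 1 2 3 3 4 6

C = [4/39, 4/13, 17/39, 8/13, 10/13, 10/13, 1]
j=0: u_0=13/420 ∈ [0, 4/39) → index 0
j=1: u_1=73/420 ∈ [4/39, 4/13) → index 1
j=2: u_2=19/60 ∈ [4/13, 17/39) → index 2
j=3: u_3=193/420 ∈ [17/39, 8/13) → index 3
j=4: u_4=253/420 ∈ [17/39, 8/13) → index 3
j=5: u_5=313/420 ∈ [8/13, 10/13) → index 4
j=6: u_6=373/420 ∈ [10/13, 1) → index 6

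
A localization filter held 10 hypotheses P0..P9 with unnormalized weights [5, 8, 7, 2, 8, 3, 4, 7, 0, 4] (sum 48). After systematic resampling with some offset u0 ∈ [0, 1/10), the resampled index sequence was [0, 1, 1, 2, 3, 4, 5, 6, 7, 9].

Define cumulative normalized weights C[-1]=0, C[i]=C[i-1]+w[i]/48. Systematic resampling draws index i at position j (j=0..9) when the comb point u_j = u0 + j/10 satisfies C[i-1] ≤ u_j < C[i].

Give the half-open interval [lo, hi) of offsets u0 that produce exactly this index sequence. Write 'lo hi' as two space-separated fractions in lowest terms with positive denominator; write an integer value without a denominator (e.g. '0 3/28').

C = [5/48, 13/48, 5/12, 11/24, 5/8, 11/16, 37/48, 11/12, 11/12, 1]
j=0 picked index 0: u0 ∈ [0, 5/48)
j=1 picked index 1: u0 ∈ [1/240, 41/240)
j=2 picked index 1: u0 ∈ [-23/240, 17/240)
j=3 picked index 2: u0 ∈ [-7/240, 7/60)
j=4 picked index 3: u0 ∈ [1/60, 7/120)
j=5 picked index 4: u0 ∈ [-1/24, 1/8)
j=6 picked index 5: u0 ∈ [1/40, 7/80)
j=7 picked index 6: u0 ∈ [-1/80, 17/240)
j=8 picked index 7: u0 ∈ [-7/240, 7/60)
j=9 picked index 9: u0 ∈ [1/60, 1/10)
intersection: [1/40, 7/120)

1/40 7/120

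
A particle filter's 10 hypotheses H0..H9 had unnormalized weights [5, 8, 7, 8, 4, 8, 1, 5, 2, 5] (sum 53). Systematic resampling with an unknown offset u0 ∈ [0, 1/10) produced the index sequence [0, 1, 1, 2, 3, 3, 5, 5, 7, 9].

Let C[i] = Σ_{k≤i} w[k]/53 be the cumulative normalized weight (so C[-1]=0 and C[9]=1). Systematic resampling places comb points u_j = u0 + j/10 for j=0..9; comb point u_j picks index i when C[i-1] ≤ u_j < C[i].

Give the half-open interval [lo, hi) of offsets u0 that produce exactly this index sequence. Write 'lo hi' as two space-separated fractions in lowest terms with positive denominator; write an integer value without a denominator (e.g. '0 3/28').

C = [5/53, 13/53, 20/53, 28/53, 32/53, 40/53, 41/53, 46/53, 48/53, 1]
j=0 picked index 0: u0 ∈ [0, 5/53)
j=1 picked index 1: u0 ∈ [-3/530, 77/530)
j=2 picked index 1: u0 ∈ [-28/265, 12/265)
j=3 picked index 2: u0 ∈ [-29/530, 41/530)
j=4 picked index 3: u0 ∈ [-6/265, 34/265)
j=5 picked index 3: u0 ∈ [-13/106, 3/106)
j=6 picked index 5: u0 ∈ [1/265, 41/265)
j=7 picked index 5: u0 ∈ [-51/530, 29/530)
j=8 picked index 7: u0 ∈ [-7/265, 18/265)
j=9 picked index 9: u0 ∈ [3/530, 1/10)
intersection: [3/530, 3/106)

3/530 3/106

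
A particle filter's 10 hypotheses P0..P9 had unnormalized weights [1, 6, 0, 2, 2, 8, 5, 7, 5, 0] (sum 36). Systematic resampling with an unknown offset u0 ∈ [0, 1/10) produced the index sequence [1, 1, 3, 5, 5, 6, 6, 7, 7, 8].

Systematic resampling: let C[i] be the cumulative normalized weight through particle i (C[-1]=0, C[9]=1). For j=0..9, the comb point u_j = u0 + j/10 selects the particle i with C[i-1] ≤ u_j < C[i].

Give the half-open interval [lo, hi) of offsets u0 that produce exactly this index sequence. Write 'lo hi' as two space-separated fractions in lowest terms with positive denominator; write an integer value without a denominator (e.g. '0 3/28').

C = [1/36, 7/36, 7/36, 1/4, 11/36, 19/36, 2/3, 31/36, 1, 1]
j=0 picked index 1: u0 ∈ [1/36, 7/36)
j=1 picked index 1: u0 ∈ [-13/180, 17/180)
j=2 picked index 3: u0 ∈ [-1/180, 1/20)
j=3 picked index 5: u0 ∈ [1/180, 41/180)
j=4 picked index 5: u0 ∈ [-17/180, 23/180)
j=5 picked index 6: u0 ∈ [1/36, 1/6)
j=6 picked index 6: u0 ∈ [-13/180, 1/15)
j=7 picked index 7: u0 ∈ [-1/30, 29/180)
j=8 picked index 7: u0 ∈ [-2/15, 11/180)
j=9 picked index 8: u0 ∈ [-7/180, 1/10)
intersection: [1/36, 1/20)

1/36 1/20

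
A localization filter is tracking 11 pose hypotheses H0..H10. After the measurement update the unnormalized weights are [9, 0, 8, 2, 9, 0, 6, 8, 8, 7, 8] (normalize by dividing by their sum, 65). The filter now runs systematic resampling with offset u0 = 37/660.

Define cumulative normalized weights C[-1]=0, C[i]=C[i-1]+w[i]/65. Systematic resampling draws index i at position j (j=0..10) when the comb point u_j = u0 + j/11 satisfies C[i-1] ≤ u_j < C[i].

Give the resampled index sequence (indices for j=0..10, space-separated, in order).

0 2 2 4 4 6 7 8 9 9 10

C = [9/65, 9/65, 17/65, 19/65, 28/65, 28/65, 34/65, 42/65, 10/13, 57/65, 1]
j=0: u_0=37/660 ∈ [0, 9/65) → index 0
j=1: u_1=97/660 ∈ [9/65, 17/65) → index 2
j=2: u_2=157/660 ∈ [9/65, 17/65) → index 2
j=3: u_3=217/660 ∈ [19/65, 28/65) → index 4
j=4: u_4=277/660 ∈ [19/65, 28/65) → index 4
j=5: u_5=337/660 ∈ [28/65, 34/65) → index 6
j=6: u_6=397/660 ∈ [34/65, 42/65) → index 7
j=7: u_7=457/660 ∈ [42/65, 10/13) → index 8
j=8: u_8=47/60 ∈ [10/13, 57/65) → index 9
j=9: u_9=577/660 ∈ [10/13, 57/65) → index 9
j=10: u_10=637/660 ∈ [57/65, 1) → index 10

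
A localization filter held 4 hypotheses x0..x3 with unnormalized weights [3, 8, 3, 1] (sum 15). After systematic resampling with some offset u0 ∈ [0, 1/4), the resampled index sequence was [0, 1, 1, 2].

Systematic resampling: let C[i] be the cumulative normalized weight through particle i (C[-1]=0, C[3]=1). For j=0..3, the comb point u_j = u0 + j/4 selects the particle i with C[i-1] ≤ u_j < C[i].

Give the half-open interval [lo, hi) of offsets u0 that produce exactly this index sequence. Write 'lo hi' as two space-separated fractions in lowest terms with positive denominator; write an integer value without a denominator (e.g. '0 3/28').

0 11/60

C = [1/5, 11/15, 14/15, 1]
j=0 picked index 0: u0 ∈ [0, 1/5)
j=1 picked index 1: u0 ∈ [-1/20, 29/60)
j=2 picked index 1: u0 ∈ [-3/10, 7/30)
j=3 picked index 2: u0 ∈ [-1/60, 11/60)
intersection: [0, 11/60)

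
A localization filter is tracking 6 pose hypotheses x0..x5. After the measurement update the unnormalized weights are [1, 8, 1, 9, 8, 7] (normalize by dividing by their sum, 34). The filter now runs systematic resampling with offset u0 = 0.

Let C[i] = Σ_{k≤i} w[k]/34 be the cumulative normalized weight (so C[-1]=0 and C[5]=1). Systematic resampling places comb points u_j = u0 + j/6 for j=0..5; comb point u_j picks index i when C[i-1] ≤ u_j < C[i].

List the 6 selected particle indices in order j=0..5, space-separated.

C = [1/34, 9/34, 5/17, 19/34, 27/34, 1]
j=0: u_0=0 ∈ [0, 1/34) → index 0
j=1: u_1=1/6 ∈ [1/34, 9/34) → index 1
j=2: u_2=1/3 ∈ [5/17, 19/34) → index 3
j=3: u_3=1/2 ∈ [5/17, 19/34) → index 3
j=4: u_4=2/3 ∈ [19/34, 27/34) → index 4
j=5: u_5=5/6 ∈ [27/34, 1) → index 5

0 1 3 3 4 5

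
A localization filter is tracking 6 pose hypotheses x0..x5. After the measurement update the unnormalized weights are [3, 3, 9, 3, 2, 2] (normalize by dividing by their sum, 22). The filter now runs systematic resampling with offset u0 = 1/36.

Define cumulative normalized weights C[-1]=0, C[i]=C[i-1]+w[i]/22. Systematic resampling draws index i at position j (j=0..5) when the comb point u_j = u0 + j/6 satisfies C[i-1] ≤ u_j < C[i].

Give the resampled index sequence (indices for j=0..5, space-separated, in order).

0 1 2 2 3 4

C = [3/22, 3/11, 15/22, 9/11, 10/11, 1]
j=0: u_0=1/36 ∈ [0, 3/22) → index 0
j=1: u_1=7/36 ∈ [3/22, 3/11) → index 1
j=2: u_2=13/36 ∈ [3/11, 15/22) → index 2
j=3: u_3=19/36 ∈ [3/11, 15/22) → index 2
j=4: u_4=25/36 ∈ [15/22, 9/11) → index 3
j=5: u_5=31/36 ∈ [9/11, 10/11) → index 4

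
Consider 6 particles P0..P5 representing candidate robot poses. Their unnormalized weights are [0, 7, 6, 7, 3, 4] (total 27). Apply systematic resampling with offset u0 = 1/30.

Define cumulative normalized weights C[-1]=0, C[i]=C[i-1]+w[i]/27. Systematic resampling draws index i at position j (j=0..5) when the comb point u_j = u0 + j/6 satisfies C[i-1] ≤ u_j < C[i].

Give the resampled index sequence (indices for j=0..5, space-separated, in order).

C = [0, 7/27, 13/27, 20/27, 23/27, 1]
j=0: u_0=1/30 ∈ [0, 7/27) → index 1
j=1: u_1=1/5 ∈ [0, 7/27) → index 1
j=2: u_2=11/30 ∈ [7/27, 13/27) → index 2
j=3: u_3=8/15 ∈ [13/27, 20/27) → index 3
j=4: u_4=7/10 ∈ [13/27, 20/27) → index 3
j=5: u_5=13/15 ∈ [23/27, 1) → index 5

1 1 2 3 3 5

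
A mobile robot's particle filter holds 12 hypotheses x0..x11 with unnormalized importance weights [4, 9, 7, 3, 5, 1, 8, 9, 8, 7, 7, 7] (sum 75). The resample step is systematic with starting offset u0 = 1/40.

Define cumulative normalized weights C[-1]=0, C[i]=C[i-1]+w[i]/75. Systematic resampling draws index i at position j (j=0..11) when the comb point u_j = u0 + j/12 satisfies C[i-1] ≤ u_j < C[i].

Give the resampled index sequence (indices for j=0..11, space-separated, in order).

C = [4/75, 13/75, 4/15, 23/75, 28/75, 29/75, 37/75, 46/75, 18/25, 61/75, 68/75, 1]
j=0: u_0=1/40 ∈ [0, 4/75) → index 0
j=1: u_1=13/120 ∈ [4/75, 13/75) → index 1
j=2: u_2=23/120 ∈ [13/75, 4/15) → index 2
j=3: u_3=11/40 ∈ [4/15, 23/75) → index 3
j=4: u_4=43/120 ∈ [23/75, 28/75) → index 4
j=5: u_5=53/120 ∈ [29/75, 37/75) → index 6
j=6: u_6=21/40 ∈ [37/75, 46/75) → index 7
j=7: u_7=73/120 ∈ [37/75, 46/75) → index 7
j=8: u_8=83/120 ∈ [46/75, 18/25) → index 8
j=9: u_9=31/40 ∈ [18/25, 61/75) → index 9
j=10: u_10=103/120 ∈ [61/75, 68/75) → index 10
j=11: u_11=113/120 ∈ [68/75, 1) → index 11

0 1 2 3 4 6 7 7 8 9 10 11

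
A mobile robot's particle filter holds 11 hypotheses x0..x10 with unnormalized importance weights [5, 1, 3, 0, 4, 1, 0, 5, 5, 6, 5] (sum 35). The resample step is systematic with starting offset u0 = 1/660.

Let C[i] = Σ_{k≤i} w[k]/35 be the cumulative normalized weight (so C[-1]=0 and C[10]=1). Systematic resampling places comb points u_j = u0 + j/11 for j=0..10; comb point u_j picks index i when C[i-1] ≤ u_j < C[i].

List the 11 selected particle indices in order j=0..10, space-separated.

0 0 2 4 4 7 8 8 9 9 10

C = [1/7, 6/35, 9/35, 9/35, 13/35, 2/5, 2/5, 19/35, 24/35, 6/7, 1]
j=0: u_0=1/660 ∈ [0, 1/7) → index 0
j=1: u_1=61/660 ∈ [0, 1/7) → index 0
j=2: u_2=11/60 ∈ [6/35, 9/35) → index 2
j=3: u_3=181/660 ∈ [9/35, 13/35) → index 4
j=4: u_4=241/660 ∈ [9/35, 13/35) → index 4
j=5: u_5=301/660 ∈ [2/5, 19/35) → index 7
j=6: u_6=361/660 ∈ [19/35, 24/35) → index 8
j=7: u_7=421/660 ∈ [19/35, 24/35) → index 8
j=8: u_8=481/660 ∈ [24/35, 6/7) → index 9
j=9: u_9=541/660 ∈ [24/35, 6/7) → index 9
j=10: u_10=601/660 ∈ [6/7, 1) → index 10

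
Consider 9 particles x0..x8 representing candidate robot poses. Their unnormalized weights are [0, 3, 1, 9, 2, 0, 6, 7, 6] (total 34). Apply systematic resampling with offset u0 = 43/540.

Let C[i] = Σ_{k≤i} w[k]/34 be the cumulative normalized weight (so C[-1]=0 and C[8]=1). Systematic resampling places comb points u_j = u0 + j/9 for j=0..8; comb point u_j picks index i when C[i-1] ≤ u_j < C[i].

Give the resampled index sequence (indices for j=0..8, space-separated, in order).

C = [0, 3/34, 2/17, 13/34, 15/34, 15/34, 21/34, 14/17, 1]
j=0: u_0=43/540 ∈ [0, 3/34) → index 1
j=1: u_1=103/540 ∈ [2/17, 13/34) → index 3
j=2: u_2=163/540 ∈ [2/17, 13/34) → index 3
j=3: u_3=223/540 ∈ [13/34, 15/34) → index 4
j=4: u_4=283/540 ∈ [15/34, 21/34) → index 6
j=5: u_5=343/540 ∈ [21/34, 14/17) → index 7
j=6: u_6=403/540 ∈ [21/34, 14/17) → index 7
j=7: u_7=463/540 ∈ [14/17, 1) → index 8
j=8: u_8=523/540 ∈ [14/17, 1) → index 8

1 3 3 4 6 7 7 8 8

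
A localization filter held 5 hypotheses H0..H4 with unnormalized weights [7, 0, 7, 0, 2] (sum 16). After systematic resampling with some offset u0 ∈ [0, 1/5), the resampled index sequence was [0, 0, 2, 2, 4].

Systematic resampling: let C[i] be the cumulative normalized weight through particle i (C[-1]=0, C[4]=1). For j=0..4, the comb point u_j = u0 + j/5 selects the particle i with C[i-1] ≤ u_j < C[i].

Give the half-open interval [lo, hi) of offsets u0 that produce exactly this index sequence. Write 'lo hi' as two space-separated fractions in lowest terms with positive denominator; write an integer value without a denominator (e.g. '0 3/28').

C = [7/16, 7/16, 7/8, 7/8, 1]
j=0 picked index 0: u0 ∈ [0, 7/16)
j=1 picked index 0: u0 ∈ [-1/5, 19/80)
j=2 picked index 2: u0 ∈ [3/80, 19/40)
j=3 picked index 2: u0 ∈ [-13/80, 11/40)
j=4 picked index 4: u0 ∈ [3/40, 1/5)
intersection: [3/40, 1/5)

3/40 1/5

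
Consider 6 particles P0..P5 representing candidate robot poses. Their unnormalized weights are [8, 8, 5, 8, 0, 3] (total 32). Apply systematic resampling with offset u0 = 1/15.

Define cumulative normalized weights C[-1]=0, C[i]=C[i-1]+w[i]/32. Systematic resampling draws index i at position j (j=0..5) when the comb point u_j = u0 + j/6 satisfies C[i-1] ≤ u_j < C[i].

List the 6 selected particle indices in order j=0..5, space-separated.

0 0 1 2 3 3

C = [1/4, 1/2, 21/32, 29/32, 29/32, 1]
j=0: u_0=1/15 ∈ [0, 1/4) → index 0
j=1: u_1=7/30 ∈ [0, 1/4) → index 0
j=2: u_2=2/5 ∈ [1/4, 1/2) → index 1
j=3: u_3=17/30 ∈ [1/2, 21/32) → index 2
j=4: u_4=11/15 ∈ [21/32, 29/32) → index 3
j=5: u_5=9/10 ∈ [21/32, 29/32) → index 3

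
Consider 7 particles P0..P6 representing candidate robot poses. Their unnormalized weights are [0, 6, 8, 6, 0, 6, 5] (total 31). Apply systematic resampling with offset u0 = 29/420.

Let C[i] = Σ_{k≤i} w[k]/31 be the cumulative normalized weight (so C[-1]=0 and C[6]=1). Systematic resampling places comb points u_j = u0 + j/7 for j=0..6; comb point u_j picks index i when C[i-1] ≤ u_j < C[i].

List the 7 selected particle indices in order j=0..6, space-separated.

C = [0, 6/31, 14/31, 20/31, 20/31, 26/31, 1]
j=0: u_0=29/420 ∈ [0, 6/31) → index 1
j=1: u_1=89/420 ∈ [6/31, 14/31) → index 2
j=2: u_2=149/420 ∈ [6/31, 14/31) → index 2
j=3: u_3=209/420 ∈ [14/31, 20/31) → index 3
j=4: u_4=269/420 ∈ [14/31, 20/31) → index 3
j=5: u_5=47/60 ∈ [20/31, 26/31) → index 5
j=6: u_6=389/420 ∈ [26/31, 1) → index 6

1 2 2 3 3 5 6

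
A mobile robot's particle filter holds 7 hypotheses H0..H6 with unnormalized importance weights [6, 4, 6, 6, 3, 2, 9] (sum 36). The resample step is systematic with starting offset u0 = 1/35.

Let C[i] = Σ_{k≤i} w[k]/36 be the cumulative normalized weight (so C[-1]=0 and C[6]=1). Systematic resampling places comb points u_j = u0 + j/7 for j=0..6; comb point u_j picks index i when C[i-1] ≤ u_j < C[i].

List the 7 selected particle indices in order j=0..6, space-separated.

0 1 2 3 3 5 6

C = [1/6, 5/18, 4/9, 11/18, 25/36, 3/4, 1]
j=0: u_0=1/35 ∈ [0, 1/6) → index 0
j=1: u_1=6/35 ∈ [1/6, 5/18) → index 1
j=2: u_2=11/35 ∈ [5/18, 4/9) → index 2
j=3: u_3=16/35 ∈ [4/9, 11/18) → index 3
j=4: u_4=3/5 ∈ [4/9, 11/18) → index 3
j=5: u_5=26/35 ∈ [25/36, 3/4) → index 5
j=6: u_6=31/35 ∈ [3/4, 1) → index 6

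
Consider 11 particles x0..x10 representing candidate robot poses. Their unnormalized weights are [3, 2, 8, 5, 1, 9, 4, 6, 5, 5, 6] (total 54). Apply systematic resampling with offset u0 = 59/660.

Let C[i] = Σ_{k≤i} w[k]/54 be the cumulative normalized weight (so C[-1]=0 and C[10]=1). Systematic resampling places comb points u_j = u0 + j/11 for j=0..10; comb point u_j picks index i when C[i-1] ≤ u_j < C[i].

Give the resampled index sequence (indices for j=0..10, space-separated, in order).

1 2 3 5 5 6 7 8 9 10 10

C = [1/18, 5/54, 13/54, 1/3, 19/54, 14/27, 16/27, 19/27, 43/54, 8/9, 1]
j=0: u_0=59/660 ∈ [1/18, 5/54) → index 1
j=1: u_1=119/660 ∈ [5/54, 13/54) → index 2
j=2: u_2=179/660 ∈ [13/54, 1/3) → index 3
j=3: u_3=239/660 ∈ [19/54, 14/27) → index 5
j=4: u_4=299/660 ∈ [19/54, 14/27) → index 5
j=5: u_5=359/660 ∈ [14/27, 16/27) → index 6
j=6: u_6=419/660 ∈ [16/27, 19/27) → index 7
j=7: u_7=479/660 ∈ [19/27, 43/54) → index 8
j=8: u_8=49/60 ∈ [43/54, 8/9) → index 9
j=9: u_9=599/660 ∈ [8/9, 1) → index 10
j=10: u_10=659/660 ∈ [8/9, 1) → index 10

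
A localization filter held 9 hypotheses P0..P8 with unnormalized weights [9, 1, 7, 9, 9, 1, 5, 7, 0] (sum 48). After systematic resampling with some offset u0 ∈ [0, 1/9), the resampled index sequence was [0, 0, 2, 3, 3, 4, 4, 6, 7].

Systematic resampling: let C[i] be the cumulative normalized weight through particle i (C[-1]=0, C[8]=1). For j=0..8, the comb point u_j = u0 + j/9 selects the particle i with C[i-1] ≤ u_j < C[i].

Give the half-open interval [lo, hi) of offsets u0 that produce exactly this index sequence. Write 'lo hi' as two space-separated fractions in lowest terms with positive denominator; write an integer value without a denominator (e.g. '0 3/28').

1/48 1/16

C = [3/16, 5/24, 17/48, 13/24, 35/48, 3/4, 41/48, 1, 1]
j=0 picked index 0: u0 ∈ [0, 3/16)
j=1 picked index 0: u0 ∈ [-1/9, 11/144)
j=2 picked index 2: u0 ∈ [-1/72, 19/144)
j=3 picked index 3: u0 ∈ [1/48, 5/24)
j=4 picked index 3: u0 ∈ [-13/144, 7/72)
j=5 picked index 4: u0 ∈ [-1/72, 25/144)
j=6 picked index 4: u0 ∈ [-1/8, 1/16)
j=7 picked index 6: u0 ∈ [-1/36, 11/144)
j=8 picked index 7: u0 ∈ [-5/144, 1/9)
intersection: [1/48, 1/16)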